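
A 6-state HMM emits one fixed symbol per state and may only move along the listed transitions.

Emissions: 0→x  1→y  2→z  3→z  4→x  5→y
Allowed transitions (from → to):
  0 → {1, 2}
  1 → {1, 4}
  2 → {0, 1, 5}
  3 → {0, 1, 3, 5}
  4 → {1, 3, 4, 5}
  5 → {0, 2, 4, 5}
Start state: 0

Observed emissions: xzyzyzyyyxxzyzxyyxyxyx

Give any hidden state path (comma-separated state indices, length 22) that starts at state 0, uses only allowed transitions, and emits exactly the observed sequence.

  t0 'x' -> {0,4}, take 0 (start)
  t1 'z' -> {2,3}, take 2 (0->2 ok)
  t2 'y' -> {1,5}, take 5 (2->5 ok)
  t3 'z' -> {2,3}, take 2 (5->2 ok)
  t4 'y' -> {1,5}, take 5 (2->5 ok)
  t5 'z' -> {2,3}, take 2 (5->2 ok)
  t6 'y' -> {1,5}, take 5 (2->5 ok)
  t7 'y' -> {1,5}, take 5 (5->5 ok)
  t8 'y' -> {1,5}, take 5 (5->5 ok)
  t9 'x' -> {0,4}, take 4 (5->4 ok)
  t10 'x' -> {0,4}, take 4 (4->4 ok)
  t11 'z' -> {2,3}, take 3 (4->3 ok)
  t12 'y' -> {1,5}, take 5 (3->5 ok)
  t13 'z' -> {2,3}, take 2 (5->2 ok)
  t14 'x' -> {0,4}, take 0 (2->0 ok)
  t15 'y' -> {1,5}, take 1 (0->1 ok)
  t16 'y' -> {1,5}, take 1 (1->1 ok)
  t17 'x' -> {0,4}, take 4 (1->4 ok)
  t18 'y' -> {1,5}, take 1 (4->1 ok)
  t19 'x' -> {0,4}, take 4 (1->4 ok)
  t20 'y' -> {1,5}, take 5 (4->5 ok)
  t21 'x' -> {0,4}, take 4 (5->4 ok)

0,2,5,2,5,2,5,5,5,4,4,3,5,2,0,1,1,4,1,4,5,4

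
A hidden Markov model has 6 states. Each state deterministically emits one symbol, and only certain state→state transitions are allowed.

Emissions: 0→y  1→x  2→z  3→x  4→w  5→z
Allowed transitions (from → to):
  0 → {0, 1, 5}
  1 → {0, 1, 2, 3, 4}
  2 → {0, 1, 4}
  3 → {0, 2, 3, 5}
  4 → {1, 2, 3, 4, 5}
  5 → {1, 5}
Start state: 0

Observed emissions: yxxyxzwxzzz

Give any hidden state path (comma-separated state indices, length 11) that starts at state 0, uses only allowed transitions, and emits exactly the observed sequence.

  0: obs=y cand={0} pick 0 [start]
  1: obs=x cand={1,3} pick 1 [0->1 ok]
  2: obs=x cand={1,3} pick 3 [1->3 ok]
  3: obs=y cand={0} pick 0 [3->0 ok]
  4: obs=x cand={1,3} pick 1 [0->1 ok]
  5: obs=z cand={2,5} pick 2 [1->2 ok]
  6: obs=w cand={4} pick 4 [2->4 ok]
  7: obs=x cand={1,3} pick 3 [4->3 ok]
  8: obs=z cand={2,5} pick 5 [3->5 ok]
  9: obs=z cand={2,5} pick 5 [5->5 ok]
  10: obs=z cand={2,5} pick 5 [5->5 ok]

0,1,3,0,1,2,4,3,5,5,5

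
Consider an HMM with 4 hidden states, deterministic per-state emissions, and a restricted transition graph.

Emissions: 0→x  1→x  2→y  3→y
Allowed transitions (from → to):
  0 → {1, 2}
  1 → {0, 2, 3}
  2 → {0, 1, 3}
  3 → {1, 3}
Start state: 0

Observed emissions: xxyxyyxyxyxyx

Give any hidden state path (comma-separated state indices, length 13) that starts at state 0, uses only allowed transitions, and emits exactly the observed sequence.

  t0 'x' -> {0,1}, take 0 (start)
  t1 'x' -> {0,1}, take 1 (0->1 ok)
  t2 'y' -> {2,3}, take 3 (1->3 ok)
  t3 'x' -> {0,1}, take 1 (3->1 ok)
  t4 'y' -> {2,3}, take 2 (1->2 ok)
  t5 'y' -> {2,3}, take 3 (2->3 ok)
  t6 'x' -> {0,1}, take 1 (3->1 ok)
  t7 'y' -> {2,3}, take 3 (1->3 ok)
  t8 'x' -> {0,1}, take 1 (3->1 ok)
  t9 'y' -> {2,3}, take 2 (1->2 ok)
  t10 'x' -> {0,1}, take 1 (2->1 ok)
  t11 'y' -> {2,3}, take 2 (1->2 ok)
  t12 'x' -> {0,1}, take 0 (2->0 ok)

0,1,3,1,2,3,1,3,1,2,1,2,0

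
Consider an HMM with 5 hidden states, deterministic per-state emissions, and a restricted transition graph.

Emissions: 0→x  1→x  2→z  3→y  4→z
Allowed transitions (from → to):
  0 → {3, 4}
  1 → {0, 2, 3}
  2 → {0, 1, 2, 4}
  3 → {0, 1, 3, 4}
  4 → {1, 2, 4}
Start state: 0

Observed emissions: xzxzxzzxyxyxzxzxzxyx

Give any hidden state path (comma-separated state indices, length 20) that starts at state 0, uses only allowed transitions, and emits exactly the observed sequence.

0,4,1,2,1,2,2,0,3,1,3,0,4,1,2,0,4,1,3,1

  t0 'x' -> {0,1}, take 0 (start)
  t1 'z' -> {2,4}, take 4 (0->4 ok)
  t2 'x' -> {0,1}, take 1 (4->1 ok)
  t3 'z' -> {2,4}, take 2 (1->2 ok)
  t4 'x' -> {0,1}, take 1 (2->1 ok)
  t5 'z' -> {2,4}, take 2 (1->2 ok)
  t6 'z' -> {2,4}, take 2 (2->2 ok)
  t7 'x' -> {0,1}, take 0 (2->0 ok)
  t8 'y' -> {3}, take 3 (0->3 ok)
  t9 'x' -> {0,1}, take 1 (3->1 ok)
  t10 'y' -> {3}, take 3 (1->3 ok)
  t11 'x' -> {0,1}, take 0 (3->0 ok)
  t12 'z' -> {2,4}, take 4 (0->4 ok)
  t13 'x' -> {0,1}, take 1 (4->1 ok)
  t14 'z' -> {2,4}, take 2 (1->2 ok)
  t15 'x' -> {0,1}, take 0 (2->0 ok)
  t16 'z' -> {2,4}, take 4 (0->4 ok)
  t17 'x' -> {0,1}, take 1 (4->1 ok)
  t18 'y' -> {3}, take 3 (1->3 ok)
  t19 'x' -> {0,1}, take 1 (3->1 ok)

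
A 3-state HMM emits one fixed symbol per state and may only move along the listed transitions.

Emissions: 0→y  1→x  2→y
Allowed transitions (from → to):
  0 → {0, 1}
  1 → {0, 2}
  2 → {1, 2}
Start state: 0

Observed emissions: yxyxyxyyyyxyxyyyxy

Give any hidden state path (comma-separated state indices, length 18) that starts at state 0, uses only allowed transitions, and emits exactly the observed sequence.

  t0 'y' -> {0,2}, take 0 (start)
  t1 'x' -> {1}, take 1 (0->1 ok)
  t2 'y' -> {0,2}, take 2 (1->2 ok)
  t3 'x' -> {1}, take 1 (2->1 ok)
  t4 'y' -> {0,2}, take 2 (1->2 ok)
  t5 'x' -> {1}, take 1 (2->1 ok)
  t6 'y' -> {0,2}, take 2 (1->2 ok)
  t7 'y' -> {0,2}, take 2 (2->2 ok)
  t8 'y' -> {0,2}, take 2 (2->2 ok)
  t9 'y' -> {0,2}, take 2 (2->2 ok)
  t10 'x' -> {1}, take 1 (2->1 ok)
  t11 'y' -> {0,2}, take 0 (1->0 ok)
  t12 'x' -> {1}, take 1 (0->1 ok)
  t13 'y' -> {0,2}, take 0 (1->0 ok)
  t14 'y' -> {0,2}, take 0 (0->0 ok)
  t15 'y' -> {0,2}, take 0 (0->0 ok)
  t16 'x' -> {1}, take 1 (0->1 ok)
  t17 'y' -> {0,2}, take 2 (1->2 ok)

0,1,2,1,2,1,2,2,2,2,1,0,1,0,0,0,1,2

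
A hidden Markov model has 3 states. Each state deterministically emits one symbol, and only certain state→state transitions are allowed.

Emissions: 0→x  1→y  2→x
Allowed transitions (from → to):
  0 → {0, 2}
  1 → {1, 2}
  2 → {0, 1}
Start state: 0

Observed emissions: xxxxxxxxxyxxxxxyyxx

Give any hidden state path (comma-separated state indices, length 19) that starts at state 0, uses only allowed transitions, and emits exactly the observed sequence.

  pos 0: x in {0,2}, choose 0; start
  pos 1: x in {0,2}, choose 0; 0->0 ok
  pos 2: x in {0,2}, choose 2; 0->2 ok
  pos 3: x in {0,2}, choose 0; 2->0 ok
  pos 4: x in {0,2}, choose 2; 0->2 ok
  pos 5: x in {0,2}, choose 0; 2->0 ok
  pos 6: x in {0,2}, choose 0; 0->0 ok
  pos 7: x in {0,2}, choose 0; 0->0 ok
  pos 8: x in {0,2}, choose 2; 0->2 ok
  pos 9: y in {1}, choose 1; 2->1 ok
  pos 10: x in {0,2}, choose 2; 1->2 ok
  pos 11: x in {0,2}, choose 0; 2->0 ok
  pos 12: x in {0,2}, choose 2; 0->2 ok
  pos 13: x in {0,2}, choose 0; 2->0 ok
  pos 14: x in {0,2}, choose 2; 0->2 ok
  pos 15: y in {1}, choose 1; 2->1 ok
  pos 16: y in {1}, choose 1; 1->1 ok
  pos 17: x in {0,2}, choose 2; 1->2 ok
  pos 18: x in {0,2}, choose 0; 2->0 ok

0,0,2,0,2,0,0,0,2,1,2,0,2,0,2,1,1,2,0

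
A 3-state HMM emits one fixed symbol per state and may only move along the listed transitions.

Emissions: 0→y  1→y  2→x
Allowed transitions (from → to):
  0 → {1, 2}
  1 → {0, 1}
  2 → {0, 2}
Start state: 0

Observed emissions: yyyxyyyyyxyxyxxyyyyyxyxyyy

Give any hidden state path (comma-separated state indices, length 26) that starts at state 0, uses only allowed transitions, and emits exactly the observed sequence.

  t0 'y' -> {0,1}, take 0 (start)
  t1 'y' -> {0,1}, take 1 (0->1 ok)
  t2 'y' -> {0,1}, take 0 (1->0 ok)
  t3 'x' -> {2}, take 2 (0->2 ok)
  t4 'y' -> {0,1}, take 0 (2->0 ok)
  t5 'y' -> {0,1}, take 1 (0->1 ok)
  t6 'y' -> {0,1}, take 1 (1->1 ok)
  t7 'y' -> {0,1}, take 1 (1->1 ok)
  t8 'y' -> {0,1}, take 0 (1->0 ok)
  t9 'x' -> {2}, take 2 (0->2 ok)
  t10 'y' -> {0,1}, take 0 (2->0 ok)
  t11 'x' -> {2}, take 2 (0->2 ok)
  t12 'y' -> {0,1}, take 0 (2->0 ok)
  t13 'x' -> {2}, take 2 (0->2 ok)
  t14 'x' -> {2}, take 2 (2->2 ok)
  t15 'y' -> {0,1}, take 0 (2->0 ok)
  t16 'y' -> {0,1}, take 1 (0->1 ok)
  t17 'y' -> {0,1}, take 1 (1->1 ok)
  t18 'y' -> {0,1}, take 1 (1->1 ok)
  t19 'y' -> {0,1}, take 0 (1->0 ok)
  t20 'x' -> {2}, take 2 (0->2 ok)
  t21 'y' -> {0,1}, take 0 (2->0 ok)
  t22 'x' -> {2}, take 2 (0->2 ok)
  t23 'y' -> {0,1}, take 0 (2->0 ok)
  t24 'y' -> {0,1}, take 1 (0->1 ok)
  t25 'y' -> {0,1}, take 0 (1->0 ok)

0,1,0,2,0,1,1,1,0,2,0,2,0,2,2,0,1,1,1,0,2,0,2,0,1,0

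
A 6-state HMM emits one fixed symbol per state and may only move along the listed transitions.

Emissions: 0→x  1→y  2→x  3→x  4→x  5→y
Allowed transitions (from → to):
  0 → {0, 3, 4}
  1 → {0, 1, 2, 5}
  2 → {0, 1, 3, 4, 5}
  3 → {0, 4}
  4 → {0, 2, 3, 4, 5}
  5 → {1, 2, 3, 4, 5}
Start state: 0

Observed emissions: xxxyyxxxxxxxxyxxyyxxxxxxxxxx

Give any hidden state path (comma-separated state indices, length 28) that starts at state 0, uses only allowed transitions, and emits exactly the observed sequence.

  0: obs=x cand={0,2,3,4} pick 0 [start]
  1: obs=x cand={0,2,3,4} pick 3 [0->3 ok]
  2: obs=x cand={0,2,3,4} pick 4 [3->4 ok]
  3: obs=y cand={1,5} pick 5 [4->5 ok]
  4: obs=y cand={1,5} pick 1 [5->1 ok]
  5: obs=x cand={0,2,3,4} pick 0 [1->0 ok]
  6: obs=x cand={0,2,3,4} pick 4 [0->4 ok]
  7: obs=x cand={0,2,3,4} pick 3 [4->3 ok]
  8: obs=x cand={0,2,3,4} pick 0 [3->0 ok]
  9: obs=x cand={0,2,3,4} pick 0 [0->0 ok]
  10: obs=x cand={0,2,3,4} pick 4 [0->4 ok]
  11: obs=x cand={0,2,3,4} pick 0 [4->0 ok]
  12: obs=x cand={0,2,3,4} pick 4 [0->4 ok]
  13: obs=y cand={1,5} pick 5 [4->5 ok]
  14: obs=x cand={0,2,3,4} pick 4 [5->4 ok]
  15: obs=x cand={0,2,3,4} pick 2 [4->2 ok]
  16: obs=y cand={1,5} pick 1 [2->1 ok]
  17: obs=y cand={1,5} pick 1 [1->1 ok]
  18: obs=x cand={0,2,3,4} pick 0 [1->0 ok]
  19: obs=x cand={0,2,3,4} pick 0 [0->0 ok]
  20: obs=x cand={0,2,3,4} pick 0 [0->0 ok]
  21: obs=x cand={0,2,3,4} pick 0 [0->0 ok]
  22: obs=x cand={0,2,3,4} pick 0 [0->0 ok]
  23: obs=x cand={0,2,3,4} pick 4 [0->4 ok]
  24: obs=x cand={0,2,3,4} pick 0 [4->0 ok]
  25: obs=x cand={0,2,3,4} pick 3 [0->3 ok]
  26: obs=x cand={0,2,3,4} pick 0 [3->0 ok]
  27: obs=x cand={0,2,3,4} pick 4 [0->4 ok]

0,3,4,5,1,0,4,3,0,0,4,0,4,5,4,2,1,1,0,0,0,0,0,4,0,3,0,4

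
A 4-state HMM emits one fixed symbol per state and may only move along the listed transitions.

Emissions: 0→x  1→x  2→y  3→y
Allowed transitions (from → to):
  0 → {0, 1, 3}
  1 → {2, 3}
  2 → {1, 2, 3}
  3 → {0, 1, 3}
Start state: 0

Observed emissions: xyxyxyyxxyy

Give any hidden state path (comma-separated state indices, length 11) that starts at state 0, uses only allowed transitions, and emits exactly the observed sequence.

0,3,1,3,1,3,3,0,1,2,3

  0: obs=x cand={0,1} pick 0 [start]
  1: obs=y cand={2,3} pick 3 [0->3 ok]
  2: obs=x cand={0,1} pick 1 [3->1 ok]
  3: obs=y cand={2,3} pick 3 [1->3 ok]
  4: obs=x cand={0,1} pick 1 [3->1 ok]
  5: obs=y cand={2,3} pick 3 [1->3 ok]
  6: obs=y cand={2,3} pick 3 [3->3 ok]
  7: obs=x cand={0,1} pick 0 [3->0 ok]
  8: obs=x cand={0,1} pick 1 [0->1 ok]
  9: obs=y cand={2,3} pick 2 [1->2 ok]
  10: obs=y cand={2,3} pick 3 [2->3 ok]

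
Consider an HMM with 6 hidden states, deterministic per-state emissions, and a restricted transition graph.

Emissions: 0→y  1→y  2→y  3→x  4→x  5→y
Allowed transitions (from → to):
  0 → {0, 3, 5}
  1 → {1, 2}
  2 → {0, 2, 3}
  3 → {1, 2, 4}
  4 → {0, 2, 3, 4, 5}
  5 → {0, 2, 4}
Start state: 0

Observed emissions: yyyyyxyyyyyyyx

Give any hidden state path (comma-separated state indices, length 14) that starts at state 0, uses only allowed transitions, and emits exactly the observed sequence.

  pos 0: y in {0,1,2,5}, choose 0; start
  pos 1: y in {0,1,2,5}, choose 0; 0->0 ok
  pos 2: y in {0,1,2,5}, choose 0; 0->0 ok
  pos 3: y in {0,1,2,5}, choose 5; 0->5 ok
  pos 4: y in {0,1,2,5}, choose 2; 5->2 ok
  pos 5: x in {3,4}, choose 3; 2->3 ok
  pos 6: y in {0,1,2,5}, choose 1; 3->1 ok
  pos 7: y in {0,1,2,5}, choose 1; 1->1 ok
  pos 8: y in {0,1,2,5}, choose 1; 1->1 ok
  pos 9: y in {0,1,2,5}, choose 2; 1->2 ok
  pos 10: y in {0,1,2,5}, choose 0; 2->0 ok
  pos 11: y in {0,1,2,5}, choose 5; 0->5 ok
  pos 12: y in {0,1,2,5}, choose 2; 5->2 ok
  pos 13: x in {3,4}, choose 3; 2->3 ok

0,0,0,5,2,3,1,1,1,2,0,5,2,3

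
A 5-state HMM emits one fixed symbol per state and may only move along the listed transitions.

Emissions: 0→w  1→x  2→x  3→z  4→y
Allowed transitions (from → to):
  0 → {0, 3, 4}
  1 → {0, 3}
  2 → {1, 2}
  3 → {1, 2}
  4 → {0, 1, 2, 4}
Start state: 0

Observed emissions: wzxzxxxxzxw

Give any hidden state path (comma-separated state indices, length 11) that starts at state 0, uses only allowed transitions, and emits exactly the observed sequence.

0,3,1,3,2,2,2,1,3,1,0

  [0] w  {0}  => 0  start
  [1] z  {3}  => 3  0->3 ok
  [2] x  {1,2}  => 1  3->1 ok
  [3] z  {3}  => 3  1->3 ok
  [4] x  {1,2}  => 2  3->2 ok
  [5] x  {1,2}  => 2  2->2 ok
  [6] x  {1,2}  => 2  2->2 ok
  [7] x  {1,2}  => 1  2->1 ok
  [8] z  {3}  => 3  1->3 ok
  [9] x  {1,2}  => 1  3->1 ok
  [10] w  {0}  => 0  1->0 ok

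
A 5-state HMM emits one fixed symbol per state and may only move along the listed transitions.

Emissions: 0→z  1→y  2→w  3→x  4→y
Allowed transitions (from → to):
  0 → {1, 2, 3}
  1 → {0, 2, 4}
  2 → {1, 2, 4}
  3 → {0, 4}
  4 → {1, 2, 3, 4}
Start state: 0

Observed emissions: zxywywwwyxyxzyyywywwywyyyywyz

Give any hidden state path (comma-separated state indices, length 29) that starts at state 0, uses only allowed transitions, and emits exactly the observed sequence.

0,3,4,2,1,2,2,2,4,3,4,3,0,1,4,1,2,1,2,2,1,2,4,1,4,4,2,1,0

  pos 0: z in {0}, choose 0; start
  pos 1: x in {3}, choose 3; 0->3 ok
  pos 2: y in {1,4}, choose 4; 3->4 ok
  pos 3: w in {2}, choose 2; 4->2 ok
  pos 4: y in {1,4}, choose 1; 2->1 ok
  pos 5: w in {2}, choose 2; 1->2 ok
  pos 6: w in {2}, choose 2; 2->2 ok
  pos 7: w in {2}, choose 2; 2->2 ok
  pos 8: y in {1,4}, choose 4; 2->4 ok
  pos 9: x in {3}, choose 3; 4->3 ok
  pos 10: y in {1,4}, choose 4; 3->4 ok
  pos 11: x in {3}, choose 3; 4->3 ok
  pos 12: z in {0}, choose 0; 3->0 ok
  pos 13: y in {1,4}, choose 1; 0->1 ok
  pos 14: y in {1,4}, choose 4; 1->4 ok
  pos 15: y in {1,4}, choose 1; 4->1 ok
  pos 16: w in {2}, choose 2; 1->2 ok
  pos 17: y in {1,4}, choose 1; 2->1 ok
  pos 18: w in {2}, choose 2; 1->2 ok
  pos 19: w in {2}, choose 2; 2->2 ok
  pos 20: y in {1,4}, choose 1; 2->1 ok
  pos 21: w in {2}, choose 2; 1->2 ok
  pos 22: y in {1,4}, choose 4; 2->4 ok
  pos 23: y in {1,4}, choose 1; 4->1 ok
  pos 24: y in {1,4}, choose 4; 1->4 ok
  pos 25: y in {1,4}, choose 4; 4->4 ok
  pos 26: w in {2}, choose 2; 4->2 ok
  pos 27: y in {1,4}, choose 1; 2->1 ok
  pos 28: z in {0}, choose 0; 1->0 ok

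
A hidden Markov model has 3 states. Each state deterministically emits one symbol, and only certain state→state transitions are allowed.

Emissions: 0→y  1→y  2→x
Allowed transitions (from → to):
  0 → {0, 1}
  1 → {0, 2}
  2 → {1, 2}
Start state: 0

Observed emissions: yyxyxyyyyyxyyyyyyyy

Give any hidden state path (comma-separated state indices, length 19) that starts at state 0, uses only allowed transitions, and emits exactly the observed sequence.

  pos 0: y in {0,1}, choose 0; start
  pos 1: y in {0,1}, choose 1; 0->1 ok
  pos 2: x in {2}, choose 2; 1->2 ok
  pos 3: y in {0,1}, choose 1; 2->1 ok
  pos 4: x in {2}, choose 2; 1->2 ok
  pos 5: y in {0,1}, choose 1; 2->1 ok
  pos 6: y in {0,1}, choose 0; 1->0 ok
  pos 7: y in {0,1}, choose 1; 0->1 ok
  pos 8: y in {0,1}, choose 0; 1->0 ok
  pos 9: y in {0,1}, choose 1; 0->1 ok
  pos 10: x in {2}, choose 2; 1->2 ok
  pos 11: y in {0,1}, choose 1; 2->1 ok
  pos 12: y in {0,1}, choose 0; 1->0 ok
  pos 13: y in {0,1}, choose 1; 0->1 ok
  pos 14: y in {0,1}, choose 0; 1->0 ok
  pos 15: y in {0,1}, choose 1; 0->1 ok
  pos 16: y in {0,1}, choose 0; 1->0 ok
  pos 17: y in {0,1}, choose 1; 0->1 ok
  pos 18: y in {0,1}, choose 0; 1->0 ok

0,1,2,1,2,1,0,1,0,1,2,1,0,1,0,1,0,1,0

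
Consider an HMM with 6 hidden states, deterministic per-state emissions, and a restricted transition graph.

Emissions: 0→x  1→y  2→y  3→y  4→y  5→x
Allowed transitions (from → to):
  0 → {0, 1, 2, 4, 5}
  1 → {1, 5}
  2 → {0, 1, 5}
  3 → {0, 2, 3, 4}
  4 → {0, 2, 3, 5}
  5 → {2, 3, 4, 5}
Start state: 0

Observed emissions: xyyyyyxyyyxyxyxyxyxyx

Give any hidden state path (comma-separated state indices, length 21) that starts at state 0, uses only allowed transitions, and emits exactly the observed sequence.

0,4,3,4,2,1,5,3,3,2,0,1,5,3,0,2,5,3,0,2,5

  pos 0: x in {0,5}, choose 0; start
  pos 1: y in {1,2,3,4}, choose 4; 0->4 ok
  pos 2: y in {1,2,3,4}, choose 3; 4->3 ok
  pos 3: y in {1,2,3,4}, choose 4; 3->4 ok
  pos 4: y in {1,2,3,4}, choose 2; 4->2 ok
  pos 5: y in {1,2,3,4}, choose 1; 2->1 ok
  pos 6: x in {0,5}, choose 5; 1->5 ok
  pos 7: y in {1,2,3,4}, choose 3; 5->3 ok
  pos 8: y in {1,2,3,4}, choose 3; 3->3 ok
  pos 9: y in {1,2,3,4}, choose 2; 3->2 ok
  pos 10: x in {0,5}, choose 0; 2->0 ok
  pos 11: y in {1,2,3,4}, choose 1; 0->1 ok
  pos 12: x in {0,5}, choose 5; 1->5 ok
  pos 13: y in {1,2,3,4}, choose 3; 5->3 ok
  pos 14: x in {0,5}, choose 0; 3->0 ok
  pos 15: y in {1,2,3,4}, choose 2; 0->2 ok
  pos 16: x in {0,5}, choose 5; 2->5 ok
  pos 17: y in {1,2,3,4}, choose 3; 5->3 ok
  pos 18: x in {0,5}, choose 0; 3->0 ok
  pos 19: y in {1,2,3,4}, choose 2; 0->2 ok
  pos 20: x in {0,5}, choose 5; 2->5 ok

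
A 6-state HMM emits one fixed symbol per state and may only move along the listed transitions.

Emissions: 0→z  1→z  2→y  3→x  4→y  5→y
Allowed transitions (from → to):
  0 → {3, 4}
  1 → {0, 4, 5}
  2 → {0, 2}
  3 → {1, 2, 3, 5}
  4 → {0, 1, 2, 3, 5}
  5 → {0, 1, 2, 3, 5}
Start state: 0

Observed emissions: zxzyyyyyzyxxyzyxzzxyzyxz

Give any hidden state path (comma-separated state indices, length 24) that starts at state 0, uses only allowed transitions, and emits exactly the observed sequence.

0,3,1,4,2,2,2,2,0,4,3,3,5,1,4,3,1,0,3,5,1,4,3,1

  0: obs=z cand={0,1} pick 0 [start]
  1: obs=x cand={3} pick 3 [0->3 ok]
  2: obs=z cand={0,1} pick 1 [3->1 ok]
  3: obs=y cand={2,4,5} pick 4 [1->4 ok]
  4: obs=y cand={2,4,5} pick 2 [4->2 ok]
  5: obs=y cand={2,4,5} pick 2 [2->2 ok]
  6: obs=y cand={2,4,5} pick 2 [2->2 ok]
  7: obs=y cand={2,4,5} pick 2 [2->2 ok]
  8: obs=z cand={0,1} pick 0 [2->0 ok]
  9: obs=y cand={2,4,5} pick 4 [0->4 ok]
  10: obs=x cand={3} pick 3 [4->3 ok]
  11: obs=x cand={3} pick 3 [3->3 ok]
  12: obs=y cand={2,4,5} pick 5 [3->5 ok]
  13: obs=z cand={0,1} pick 1 [5->1 ok]
  14: obs=y cand={2,4,5} pick 4 [1->4 ok]
  15: obs=x cand={3} pick 3 [4->3 ok]
  16: obs=z cand={0,1} pick 1 [3->1 ok]
  17: obs=z cand={0,1} pick 0 [1->0 ok]
  18: obs=x cand={3} pick 3 [0->3 ok]
  19: obs=y cand={2,4,5} pick 5 [3->5 ok]
  20: obs=z cand={0,1} pick 1 [5->1 ok]
  21: obs=y cand={2,4,5} pick 4 [1->4 ok]
  22: obs=x cand={3} pick 3 [4->3 ok]
  23: obs=z cand={0,1} pick 1 [3->1 ok]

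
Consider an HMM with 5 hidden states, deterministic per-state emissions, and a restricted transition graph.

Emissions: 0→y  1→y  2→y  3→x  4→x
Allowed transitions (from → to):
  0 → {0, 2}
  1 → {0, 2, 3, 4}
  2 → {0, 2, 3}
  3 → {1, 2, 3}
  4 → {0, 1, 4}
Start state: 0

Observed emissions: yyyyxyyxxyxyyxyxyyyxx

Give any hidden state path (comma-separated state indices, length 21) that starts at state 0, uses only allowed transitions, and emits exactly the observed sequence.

  [0] y  {0,1,2}  => 0  start
  [1] y  {0,1,2}  => 2  0->2 ok
  [2] y  {0,1,2}  => 0  2->0 ok
  [3] y  {0,1,2}  => 2  0->2 ok
  [4] x  {3,4}  => 3  2->3 ok
  [5] y  {0,1,2}  => 2  3->2 ok
  [6] y  {0,1,2}  => 2  2->2 ok
  [7] x  {3,4}  => 3  2->3 ok
  [8] x  {3,4}  => 3  3->3 ok
  [9] y  {0,1,2}  => 2  3->2 ok
  [10] x  {3,4}  => 3  2->3 ok
  [11] y  {0,1,2}  => 1  3->1 ok
  [12] y  {0,1,2}  => 2  1->2 ok
  [13] x  {3,4}  => 3  2->3 ok
  [14] y  {0,1,2}  => 2  3->2 ok
  [15] x  {3,4}  => 3  2->3 ok
  [16] y  {0,1,2}  => 1  3->1 ok
  [17] y  {0,1,2}  => 0  1->0 ok
  [18] y  {0,1,2}  => 2  0->2 ok
  [19] x  {3,4}  => 3  2->3 ok
  [20] x  {3,4}  => 3  3->3 ok

0,2,0,2,3,2,2,3,3,2,3,1,2,3,2,3,1,0,2,3,3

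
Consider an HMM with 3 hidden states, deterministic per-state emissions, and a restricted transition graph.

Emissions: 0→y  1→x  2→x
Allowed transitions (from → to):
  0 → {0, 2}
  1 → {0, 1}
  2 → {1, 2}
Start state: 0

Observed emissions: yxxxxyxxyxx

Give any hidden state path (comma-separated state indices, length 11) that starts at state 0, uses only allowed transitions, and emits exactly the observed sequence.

  [0] y  {0}  => 0  start
  [1] x  {1,2}  => 2  0->2 ok
  [2] x  {1,2}  => 1  2->1 ok
  [3] x  {1,2}  => 1  1->1 ok
  [4] x  {1,2}  => 1  1->1 ok
  [5] y  {0}  => 0  1->0 ok
  [6] x  {1,2}  => 2  0->2 ok
  [7] x  {1,2}  => 1  2->1 ok
  [8] y  {0}  => 0  1->0 ok
  [9] x  {1,2}  => 2  0->2 ok
  [10] x  {1,2}  => 2  2->2 ok

0,2,1,1,1,0,2,1,0,2,2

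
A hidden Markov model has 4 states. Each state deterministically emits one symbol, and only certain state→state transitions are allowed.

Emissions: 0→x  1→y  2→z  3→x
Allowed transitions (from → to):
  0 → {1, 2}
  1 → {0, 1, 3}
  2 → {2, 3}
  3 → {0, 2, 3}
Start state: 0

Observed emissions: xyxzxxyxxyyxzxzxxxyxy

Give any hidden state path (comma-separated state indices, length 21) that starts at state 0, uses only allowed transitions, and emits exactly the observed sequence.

  0: obs=x cand={0,3} pick 0 [start]
  1: obs=y cand={1} pick 1 [0->1 ok]
  2: obs=x cand={0,3} pick 3 [1->3 ok]
  3: obs=z cand={2} pick 2 [3->2 ok]
  4: obs=x cand={0,3} pick 3 [2->3 ok]
  5: obs=x cand={0,3} pick 0 [3->0 ok]
  6: obs=y cand={1} pick 1 [0->1 ok]
  7: obs=x cand={0,3} pick 3 [1->3 ok]
  8: obs=x cand={0,3} pick 0 [3->0 ok]
  9: obs=y cand={1} pick 1 [0->1 ok]
  10: obs=y cand={1} pick 1 [1->1 ok]
  11: obs=x cand={0,3} pick 0 [1->0 ok]
  12: obs=z cand={2} pick 2 [0->2 ok]
  13: obs=x cand={0,3} pick 3 [2->3 ok]
  14: obs=z cand={2} pick 2 [3->2 ok]
  15: obs=x cand={0,3} pick 3 [2->3 ok]
  16: obs=x cand={0,3} pick 3 [3->3 ok]
  17: obs=x cand={0,3} pick 0 [3->0 ok]
  18: obs=y cand={1} pick 1 [0->1 ok]
  19: obs=x cand={0,3} pick 0 [1->0 ok]
  20: obs=y cand={1} pick 1 [0->1 ok]

0,1,3,2,3,0,1,3,0,1,1,0,2,3,2,3,3,0,1,0,1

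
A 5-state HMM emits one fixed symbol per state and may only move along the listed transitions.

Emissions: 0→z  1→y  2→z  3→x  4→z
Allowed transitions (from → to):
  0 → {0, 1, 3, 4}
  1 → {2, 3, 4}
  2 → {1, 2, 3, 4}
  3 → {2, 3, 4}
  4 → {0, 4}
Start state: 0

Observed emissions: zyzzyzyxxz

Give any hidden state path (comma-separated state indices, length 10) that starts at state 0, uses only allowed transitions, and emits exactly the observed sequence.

  [0] z  {0,2,4}  => 0  start
  [1] y  {1}  => 1  0->1 ok
  [2] z  {0,2,4}  => 4  1->4 ok
  [3] z  {0,2,4}  => 0  4->0 ok
  [4] y  {1}  => 1  0->1 ok
  [5] z  {0,2,4}  => 2  1->2 ok
  [6] y  {1}  => 1  2->1 ok
  [7] x  {3}  => 3  1->3 ok
  [8] x  {3}  => 3  3->3 ok
  [9] z  {0,2,4}  => 2  3->2 ok

0,1,4,0,1,2,1,3,3,2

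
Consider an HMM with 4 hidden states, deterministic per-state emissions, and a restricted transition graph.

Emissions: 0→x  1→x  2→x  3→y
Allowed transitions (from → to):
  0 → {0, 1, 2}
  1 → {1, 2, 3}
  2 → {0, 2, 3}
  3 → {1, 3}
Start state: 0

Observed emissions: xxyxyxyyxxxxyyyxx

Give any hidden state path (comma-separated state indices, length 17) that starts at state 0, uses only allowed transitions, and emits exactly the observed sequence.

  pos 0: x in {0,1,2}, choose 0; start
  pos 1: x in {0,1,2}, choose 2; 0->2 ok
  pos 2: y in {3}, choose 3; 2->3 ok
  pos 3: x in {0,1,2}, choose 1; 3->1 ok
  pos 4: y in {3}, choose 3; 1->3 ok
  pos 5: x in {0,1,2}, choose 1; 3->1 ok
  pos 6: y in {3}, choose 3; 1->3 ok
  pos 7: y in {3}, choose 3; 3->3 ok
  pos 8: x in {0,1,2}, choose 1; 3->1 ok
  pos 9: x in {0,1,2}, choose 1; 1->1 ok
  pos 10: x in {0,1,2}, choose 1; 1->1 ok
  pos 11: x in {0,1,2}, choose 1; 1->1 ok
  pos 12: y in {3}, choose 3; 1->3 ok
  pos 13: y in {3}, choose 3; 3->3 ok
  pos 14: y in {3}, choose 3; 3->3 ok
  pos 15: x in {0,1,2}, choose 1; 3->1 ok
  pos 16: x in {0,1,2}, choose 1; 1->1 ok

0,2,3,1,3,1,3,3,1,1,1,1,3,3,3,1,1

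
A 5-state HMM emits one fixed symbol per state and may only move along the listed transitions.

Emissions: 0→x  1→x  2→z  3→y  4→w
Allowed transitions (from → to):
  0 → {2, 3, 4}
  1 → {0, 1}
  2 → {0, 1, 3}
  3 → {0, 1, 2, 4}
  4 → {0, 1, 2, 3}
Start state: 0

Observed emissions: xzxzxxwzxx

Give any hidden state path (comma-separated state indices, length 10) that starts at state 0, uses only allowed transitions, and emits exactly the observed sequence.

  t0 'x' -> {0,1}, take 0 (start)
  t1 'z' -> {2}, take 2 (0->2 ok)
  t2 'x' -> {0,1}, take 0 (2->0 ok)
  t3 'z' -> {2}, take 2 (0->2 ok)
  t4 'x' -> {0,1}, take 1 (2->1 ok)
  t5 'x' -> {0,1}, take 0 (1->0 ok)
  t6 'w' -> {4}, take 4 (0->4 ok)
  t7 'z' -> {2}, take 2 (4->2 ok)
  t8 'x' -> {0,1}, take 1 (2->1 ok)
  t9 'x' -> {0,1}, take 0 (1->0 ok)

0,2,0,2,1,0,4,2,1,0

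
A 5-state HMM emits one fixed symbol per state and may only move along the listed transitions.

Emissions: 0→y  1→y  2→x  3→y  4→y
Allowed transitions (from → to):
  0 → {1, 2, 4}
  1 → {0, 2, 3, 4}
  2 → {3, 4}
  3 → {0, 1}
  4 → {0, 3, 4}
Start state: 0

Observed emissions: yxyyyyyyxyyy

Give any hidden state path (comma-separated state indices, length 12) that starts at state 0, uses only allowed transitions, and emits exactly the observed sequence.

  t0 'y' -> {0,1,3,4}, take 0 (start)
  t1 'x' -> {2}, take 2 (0->2 ok)
  t2 'y' -> {0,1,3,4}, take 4 (2->4 ok)
  t3 'y' -> {0,1,3,4}, take 0 (4->0 ok)
  t4 'y' -> {0,1,3,4}, take 4 (0->4 ok)
  t5 'y' -> {0,1,3,4}, take 3 (4->3 ok)
  t6 'y' -> {0,1,3,4}, take 1 (3->1 ok)
  t7 'y' -> {0,1,3,4}, take 0 (1->0 ok)
  t8 'x' -> {2}, take 2 (0->2 ok)
  t9 'y' -> {0,1,3,4}, take 4 (2->4 ok)
  t10 'y' -> {0,1,3,4}, take 0 (4->0 ok)
  t11 'y' -> {0,1,3,4}, take 1 (0->1 ok)

0,2,4,0,4,3,1,0,2,4,0,1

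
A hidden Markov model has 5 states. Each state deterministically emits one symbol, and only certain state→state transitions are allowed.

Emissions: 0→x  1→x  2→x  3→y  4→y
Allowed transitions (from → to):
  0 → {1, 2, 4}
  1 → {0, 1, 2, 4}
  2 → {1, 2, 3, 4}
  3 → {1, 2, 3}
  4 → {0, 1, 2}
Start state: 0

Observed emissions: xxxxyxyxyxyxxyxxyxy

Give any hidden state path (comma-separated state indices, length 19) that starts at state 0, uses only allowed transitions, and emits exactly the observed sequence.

0,2,1,2,4,0,4,0,4,2,4,2,2,3,2,1,4,2,4

  t0 'x' -> {0,1,2}, take 0 (start)
  t1 'x' -> {0,1,2}, take 2 (0->2 ok)
  t2 'x' -> {0,1,2}, take 1 (2->1 ok)
  t3 'x' -> {0,1,2}, take 2 (1->2 ok)
  t4 'y' -> {3,4}, take 4 (2->4 ok)
  t5 'x' -> {0,1,2}, take 0 (4->0 ok)
  t6 'y' -> {3,4}, take 4 (0->4 ok)
  t7 'x' -> {0,1,2}, take 0 (4->0 ok)
  t8 'y' -> {3,4}, take 4 (0->4 ok)
  t9 'x' -> {0,1,2}, take 2 (4->2 ok)
  t10 'y' -> {3,4}, take 4 (2->4 ok)
  t11 'x' -> {0,1,2}, take 2 (4->2 ok)
  t12 'x' -> {0,1,2}, take 2 (2->2 ok)
  t13 'y' -> {3,4}, take 3 (2->3 ok)
  t14 'x' -> {0,1,2}, take 2 (3->2 ok)
  t15 'x' -> {0,1,2}, take 1 (2->1 ok)
  t16 'y' -> {3,4}, take 4 (1->4 ok)
  t17 'x' -> {0,1,2}, take 2 (4->2 ok)
  t18 'y' -> {3,4}, take 4 (2->4 ok)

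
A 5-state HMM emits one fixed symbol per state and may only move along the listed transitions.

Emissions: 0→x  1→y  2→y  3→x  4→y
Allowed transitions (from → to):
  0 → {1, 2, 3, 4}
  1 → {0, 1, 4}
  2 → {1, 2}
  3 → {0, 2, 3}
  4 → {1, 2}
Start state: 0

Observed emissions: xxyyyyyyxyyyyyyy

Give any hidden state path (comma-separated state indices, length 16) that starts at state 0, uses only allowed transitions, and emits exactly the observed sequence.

0,3,2,1,1,4,2,1,0,2,2,2,2,1,4,1

  0: obs=x cand={0,3} pick 0 [start]
  1: obs=x cand={0,3} pick 3 [0->3 ok]
  2: obs=y cand={1,2,4} pick 2 [3->2 ok]
  3: obs=y cand={1,2,4} pick 1 [2->1 ok]
  4: obs=y cand={1,2,4} pick 1 [1->1 ok]
  5: obs=y cand={1,2,4} pick 4 [1->4 ok]
  6: obs=y cand={1,2,4} pick 2 [4->2 ok]
  7: obs=y cand={1,2,4} pick 1 [2->1 ok]
  8: obs=x cand={0,3} pick 0 [1->0 ok]
  9: obs=y cand={1,2,4} pick 2 [0->2 ok]
  10: obs=y cand={1,2,4} pick 2 [2->2 ok]
  11: obs=y cand={1,2,4} pick 2 [2->2 ok]
  12: obs=y cand={1,2,4} pick 2 [2->2 ok]
  13: obs=y cand={1,2,4} pick 1 [2->1 ok]
  14: obs=y cand={1,2,4} pick 4 [1->4 ok]
  15: obs=y cand={1,2,4} pick 1 [4->1 ok]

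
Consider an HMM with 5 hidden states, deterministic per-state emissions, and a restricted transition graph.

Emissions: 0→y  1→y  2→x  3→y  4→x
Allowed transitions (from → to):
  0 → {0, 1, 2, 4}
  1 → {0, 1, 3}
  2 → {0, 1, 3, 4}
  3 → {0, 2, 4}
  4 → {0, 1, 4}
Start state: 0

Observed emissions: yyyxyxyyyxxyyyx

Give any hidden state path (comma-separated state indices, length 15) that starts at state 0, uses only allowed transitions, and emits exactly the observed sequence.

  [0] y  {0,1,3}  => 0  start
  [1] y  {0,1,3}  => 1  0->1 ok
  [2] y  {0,1,3}  => 3  1->3 ok
  [3] x  {2,4}  => 2  3->2 ok
  [4] y  {0,1,3}  => 0  2->0 ok
  [5] x  {2,4}  => 2  0->2 ok
  [6] y  {0,1,3}  => 1  2->1 ok
  [7] y  {0,1,3}  => 1  1->1 ok
  [8] y  {0,1,3}  => 3  1->3 ok
  [9] x  {2,4}  => 4  3->4 ok
  [10] x  {2,4}  => 4  4->4 ok
  [11] y  {0,1,3}  => 0  4->0 ok
  [12] y  {0,1,3}  => 1  0->1 ok
  [13] y  {0,1,3}  => 3  1->3 ok
  [14] x  {2,4}  => 2  3->2 ok

0,1,3,2,0,2,1,1,3,4,4,0,1,3,2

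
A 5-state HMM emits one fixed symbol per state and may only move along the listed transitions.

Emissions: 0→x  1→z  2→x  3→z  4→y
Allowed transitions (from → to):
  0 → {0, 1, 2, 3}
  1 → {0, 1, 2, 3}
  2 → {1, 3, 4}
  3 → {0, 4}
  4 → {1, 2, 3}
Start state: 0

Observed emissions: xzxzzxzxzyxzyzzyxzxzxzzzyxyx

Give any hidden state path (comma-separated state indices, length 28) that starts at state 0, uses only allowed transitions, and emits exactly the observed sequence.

  0: obs=x cand={0,2} pick 0 [start]
  1: obs=z cand={1,3} pick 1 [0->1 ok]
  2: obs=x cand={0,2} pick 2 [1->2 ok]
  3: obs=z cand={1,3} pick 1 [2->1 ok]
  4: obs=z cand={1,3} pick 1 [1->1 ok]
  5: obs=x cand={0,2} pick 0 [1->0 ok]
  6: obs=z cand={1,3} pick 3 [0->3 ok]
  7: obs=x cand={0,2} pick 0 [3->0 ok]
  8: obs=z cand={1,3} pick 3 [0->3 ok]
  9: obs=y cand={4} pick 4 [3->4 ok]
  10: obs=x cand={0,2} pick 2 [4->2 ok]
  11: obs=z cand={1,3} pick 3 [2->3 ok]
  12: obs=y cand={4} pick 4 [3->4 ok]
  13: obs=z cand={1,3} pick 1 [4->1 ok]
  14: obs=z cand={1,3} pick 3 [1->3 ok]
  15: obs=y cand={4} pick 4 [3->4 ok]
  16: obs=x cand={0,2} pick 2 [4->2 ok]
  17: obs=z cand={1,3} pick 1 [2->1 ok]
  18: obs=x cand={0,2} pick 2 [1->2 ok]
  19: obs=z cand={1,3} pick 3 [2->3 ok]
  20: obs=x cand={0,2} pick 0 [3->0 ok]
  21: obs=z cand={1,3} pick 1 [0->1 ok]
  22: obs=z cand={1,3} pick 1 [1->1 ok]
  23: obs=z cand={1,3} pick 3 [1->3 ok]
  24: obs=y cand={4} pick 4 [3->4 ok]
  25: obs=x cand={0,2} pick 2 [4->2 ok]
  26: obs=y cand={4} pick 4 [2->4 ok]
  27: obs=x cand={0,2} pick 2 [4->2 ok]

0,1,2,1,1,0,3,0,3,4,2,3,4,1,3,4,2,1,2,3,0,1,1,3,4,2,4,2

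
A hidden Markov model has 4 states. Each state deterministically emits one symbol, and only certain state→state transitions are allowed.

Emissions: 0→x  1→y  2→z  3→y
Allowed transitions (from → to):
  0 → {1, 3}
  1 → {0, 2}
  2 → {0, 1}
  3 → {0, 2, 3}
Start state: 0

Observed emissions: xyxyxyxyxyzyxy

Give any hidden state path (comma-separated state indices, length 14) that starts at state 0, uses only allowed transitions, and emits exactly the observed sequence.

0,3,0,3,0,3,0,1,0,1,2,1,0,3

  pos 0: x in {0}, choose 0; start
  pos 1: y in {1,3}, choose 3; 0->3 ok
  pos 2: x in {0}, choose 0; 3->0 ok
  pos 3: y in {1,3}, choose 3; 0->3 ok
  pos 4: x in {0}, choose 0; 3->0 ok
  pos 5: y in {1,3}, choose 3; 0->3 ok
  pos 6: x in {0}, choose 0; 3->0 ok
  pos 7: y in {1,3}, choose 1; 0->1 ok
  pos 8: x in {0}, choose 0; 1->0 ok
  pos 9: y in {1,3}, choose 1; 0->1 ok
  pos 10: z in {2}, choose 2; 1->2 ok
  pos 11: y in {1,3}, choose 1; 2->1 ok
  pos 12: x in {0}, choose 0; 1->0 ok
  pos 13: y in {1,3}, choose 3; 0->3 ok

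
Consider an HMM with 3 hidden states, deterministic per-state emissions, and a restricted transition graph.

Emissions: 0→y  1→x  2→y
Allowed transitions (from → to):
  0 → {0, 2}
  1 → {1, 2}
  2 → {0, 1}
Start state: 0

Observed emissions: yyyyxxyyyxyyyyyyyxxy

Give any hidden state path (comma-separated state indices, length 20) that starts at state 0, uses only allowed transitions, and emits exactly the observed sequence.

0,0,0,2,1,1,2,0,2,1,2,0,0,0,2,0,2,1,1,2

  pos 0: y in {0,2}, choose 0; start
  pos 1: y in {0,2}, choose 0; 0->0 ok
  pos 2: y in {0,2}, choose 0; 0->0 ok
  pos 3: y in {0,2}, choose 2; 0->2 ok
  pos 4: x in {1}, choose 1; 2->1 ok
  pos 5: x in {1}, choose 1; 1->1 ok
  pos 6: y in {0,2}, choose 2; 1->2 ok
  pos 7: y in {0,2}, choose 0; 2->0 ok
  pos 8: y in {0,2}, choose 2; 0->2 ok
  pos 9: x in {1}, choose 1; 2->1 ok
  pos 10: y in {0,2}, choose 2; 1->2 ok
  pos 11: y in {0,2}, choose 0; 2->0 ok
  pos 12: y in {0,2}, choose 0; 0->0 ok
  pos 13: y in {0,2}, choose 0; 0->0 ok
  pos 14: y in {0,2}, choose 2; 0->2 ok
  pos 15: y in {0,2}, choose 0; 2->0 ok
  pos 16: y in {0,2}, choose 2; 0->2 ok
  pos 17: x in {1}, choose 1; 2->1 ok
  pos 18: x in {1}, choose 1; 1->1 ok
  pos 19: y in {0,2}, choose 2; 1->2 ok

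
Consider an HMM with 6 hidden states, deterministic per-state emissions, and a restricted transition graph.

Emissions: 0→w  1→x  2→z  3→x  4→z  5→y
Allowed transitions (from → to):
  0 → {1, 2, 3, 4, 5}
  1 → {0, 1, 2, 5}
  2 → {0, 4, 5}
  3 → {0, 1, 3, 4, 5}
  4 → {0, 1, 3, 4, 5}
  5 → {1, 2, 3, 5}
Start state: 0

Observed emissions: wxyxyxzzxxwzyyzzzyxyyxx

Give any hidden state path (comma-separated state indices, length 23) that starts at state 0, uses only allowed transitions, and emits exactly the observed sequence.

0,3,5,3,5,1,2,4,1,1,0,2,5,5,2,4,4,5,3,5,5,3,3

  0: obs=w cand={0} pick 0 [start]
  1: obs=x cand={1,3} pick 3 [0->3 ok]
  2: obs=y cand={5} pick 5 [3->5 ok]
  3: obs=x cand={1,3} pick 3 [5->3 ok]
  4: obs=y cand={5} pick 5 [3->5 ok]
  5: obs=x cand={1,3} pick 1 [5->1 ok]
  6: obs=z cand={2,4} pick 2 [1->2 ok]
  7: obs=z cand={2,4} pick 4 [2->4 ok]
  8: obs=x cand={1,3} pick 1 [4->1 ok]
  9: obs=x cand={1,3} pick 1 [1->1 ok]
  10: obs=w cand={0} pick 0 [1->0 ok]
  11: obs=z cand={2,4} pick 2 [0->2 ok]
  12: obs=y cand={5} pick 5 [2->5 ok]
  13: obs=y cand={5} pick 5 [5->5 ok]
  14: obs=z cand={2,4} pick 2 [5->2 ok]
  15: obs=z cand={2,4} pick 4 [2->4 ok]
  16: obs=z cand={2,4} pick 4 [4->4 ok]
  17: obs=y cand={5} pick 5 [4->5 ok]
  18: obs=x cand={1,3} pick 3 [5->3 ok]
  19: obs=y cand={5} pick 5 [3->5 ok]
  20: obs=y cand={5} pick 5 [5->5 ok]
  21: obs=x cand={1,3} pick 3 [5->3 ok]
  22: obs=x cand={1,3} pick 3 [3->3 ok]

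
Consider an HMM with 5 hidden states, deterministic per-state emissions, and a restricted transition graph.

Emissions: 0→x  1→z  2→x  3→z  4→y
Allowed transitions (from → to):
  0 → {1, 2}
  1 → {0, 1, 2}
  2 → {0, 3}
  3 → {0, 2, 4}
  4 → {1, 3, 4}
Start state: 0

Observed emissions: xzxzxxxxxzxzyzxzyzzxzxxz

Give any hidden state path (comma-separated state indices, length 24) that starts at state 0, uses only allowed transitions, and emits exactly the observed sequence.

0,1,0,1,2,0,2,0,2,3,2,3,4,1,2,3,4,1,1,2,3,2,0,1

  [0] x  {0,2}  => 0  start
  [1] z  {1,3}  => 1  0->1 ok
  [2] x  {0,2}  => 0  1->0 ok
  [3] z  {1,3}  => 1  0->1 ok
  [4] x  {0,2}  => 2  1->2 ok
  [5] x  {0,2}  => 0  2->0 ok
  [6] x  {0,2}  => 2  0->2 ok
  [7] x  {0,2}  => 0  2->0 ok
  [8] x  {0,2}  => 2  0->2 ok
  [9] z  {1,3}  => 3  2->3 ok
  [10] x  {0,2}  => 2  3->2 ok
  [11] z  {1,3}  => 3  2->3 ok
  [12] y  {4}  => 4  3->4 ok
  [13] z  {1,3}  => 1  4->1 ok
  [14] x  {0,2}  => 2  1->2 ok
  [15] z  {1,3}  => 3  2->3 ok
  [16] y  {4}  => 4  3->4 ok
  [17] z  {1,3}  => 1  4->1 ok
  [18] z  {1,3}  => 1  1->1 ok
  [19] x  {0,2}  => 2  1->2 ok
  [20] z  {1,3}  => 3  2->3 ok
  [21] x  {0,2}  => 2  3->2 ok
  [22] x  {0,2}  => 0  2->0 ok
  [23] z  {1,3}  => 1  0->1 ok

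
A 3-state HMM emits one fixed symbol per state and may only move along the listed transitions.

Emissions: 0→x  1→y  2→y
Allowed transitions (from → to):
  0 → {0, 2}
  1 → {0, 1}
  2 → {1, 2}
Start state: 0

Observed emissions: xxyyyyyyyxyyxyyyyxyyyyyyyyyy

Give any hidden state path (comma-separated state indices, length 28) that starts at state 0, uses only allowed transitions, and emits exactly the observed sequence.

0,0,2,1,1,1,1,1,1,0,2,1,0,2,2,2,1,0,2,2,2,2,2,1,1,1,1,1

  [0] x  {0}  => 0  start
  [1] x  {0}  => 0  0->0 ok
  [2] y  {1,2}  => 2  0->2 ok
  [3] y  {1,2}  => 1  2->1 ok
  [4] y  {1,2}  => 1  1->1 ok
  [5] y  {1,2}  => 1  1->1 ok
  [6] y  {1,2}  => 1  1->1 ok
  [7] y  {1,2}  => 1  1->1 ok
  [8] y  {1,2}  => 1  1->1 ok
  [9] x  {0}  => 0  1->0 ok
  [10] y  {1,2}  => 2  0->2 ok
  [11] y  {1,2}  => 1  2->1 ok
  [12] x  {0}  => 0  1->0 ok
  [13] y  {1,2}  => 2  0->2 ok
  [14] y  {1,2}  => 2  2->2 ok
  [15] y  {1,2}  => 2  2->2 ok
  [16] y  {1,2}  => 1  2->1 ok
  [17] x  {0}  => 0  1->0 ok
  [18] y  {1,2}  => 2  0->2 ok
  [19] y  {1,2}  => 2  2->2 ok
  [20] y  {1,2}  => 2  2->2 ok
  [21] y  {1,2}  => 2  2->2 ok
  [22] y  {1,2}  => 2  2->2 ok
  [23] y  {1,2}  => 1  2->1 ok
  [24] y  {1,2}  => 1  1->1 ok
  [25] y  {1,2}  => 1  1->1 ok
  [26] y  {1,2}  => 1  1->1 ok
  [27] y  {1,2}  => 1  1->1 ok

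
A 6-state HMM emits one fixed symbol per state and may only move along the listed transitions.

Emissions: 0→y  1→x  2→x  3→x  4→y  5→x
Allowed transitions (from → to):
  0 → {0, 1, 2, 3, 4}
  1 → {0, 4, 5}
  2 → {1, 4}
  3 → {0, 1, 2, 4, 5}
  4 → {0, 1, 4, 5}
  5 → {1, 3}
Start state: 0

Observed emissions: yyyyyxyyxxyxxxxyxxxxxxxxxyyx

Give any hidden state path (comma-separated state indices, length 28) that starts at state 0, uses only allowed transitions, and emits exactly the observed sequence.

  t0 'y' -> {0,4}, take 0 (start)
  t1 'y' -> {0,4}, take 4 (0->4 ok)
  t2 'y' -> {0,4}, take 4 (4->4 ok)
  t3 'y' -> {0,4}, take 0 (4->0 ok)
  t4 'y' -> {0,4}, take 0 (0->0 ok)
  t5 'x' -> {1,2,3,5}, take 1 (0->1 ok)
  t6 'y' -> {0,4}, take 4 (1->4 ok)
  t7 'y' -> {0,4}, take 0 (4->0 ok)
  t8 'x' -> {1,2,3,5}, take 3 (0->3 ok)
  t9 'x' -> {1,2,3,5}, take 1 (3->1 ok)
  t10 'y' -> {0,4}, take 0 (1->0 ok)
  t11 'x' -> {1,2,3,5}, take 2 (0->2 ok)
  t12 'x' -> {1,2,3,5}, take 1 (2->1 ok)
  t13 'x' -> {1,2,3,5}, take 5 (1->5 ok)
  t14 'x' -> {1,2,3,5}, take 3 (5->3 ok)
  t15 'y' -> {0,4}, take 0 (3->0 ok)
  t16 'x' -> {1,2,3,5}, take 2 (0->2 ok)
  t17 'x' -> {1,2,3,5}, take 1 (2->1 ok)
  t18 'x' -> {1,2,3,5}, take 5 (1->5 ok)
  t19 'x' -> {1,2,3,5}, take 1 (5->1 ok)
  t20 'x' -> {1,2,3,5}, take 5 (1->5 ok)
  t21 'x' -> {1,2,3,5}, take 3 (5->3 ok)
  t22 'x' -> {1,2,3,5}, take 1 (3->1 ok)
  t23 'x' -> {1,2,3,5}, take 5 (1->5 ok)
  t24 'x' -> {1,2,3,5}, take 3 (5->3 ok)
  t25 'y' -> {0,4}, take 0 (3->0 ok)
  t26 'y' -> {0,4}, take 4 (0->4 ok)
  t27 'x' -> {1,2,3,5}, take 1 (4->1 ok)

0,4,4,0,0,1,4,0,3,1,0,2,1,5,3,0,2,1,5,1,5,3,1,5,3,0,4,1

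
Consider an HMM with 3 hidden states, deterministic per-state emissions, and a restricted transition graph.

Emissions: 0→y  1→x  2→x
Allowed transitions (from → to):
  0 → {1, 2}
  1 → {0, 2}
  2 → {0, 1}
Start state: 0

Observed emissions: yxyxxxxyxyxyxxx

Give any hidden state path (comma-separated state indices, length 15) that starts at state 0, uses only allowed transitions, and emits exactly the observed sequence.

  pos 0: y in {0}, choose 0; start
  pos 1: x in {1,2}, choose 2; 0->2 ok
  pos 2: y in {0}, choose 0; 2->0 ok
  pos 3: x in {1,2}, choose 1; 0->1 ok
  pos 4: x in {1,2}, choose 2; 1->2 ok
  pos 5: x in {1,2}, choose 1; 2->1 ok
  pos 6: x in {1,2}, choose 2; 1->2 ok
  pos 7: y in {0}, choose 0; 2->0 ok
  pos 8: x in {1,2}, choose 1; 0->1 ok
  pos 9: y in {0}, choose 0; 1->0 ok
  pos 10: x in {1,2}, choose 2; 0->2 ok
  pos 11: y in {0}, choose 0; 2->0 ok
  pos 12: x in {1,2}, choose 1; 0->1 ok
  pos 13: x in {1,2}, choose 2; 1->2 ok
  pos 14: x in {1,2}, choose 1; 2->1 ok

0,2,0,1,2,1,2,0,1,0,2,0,1,2,1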